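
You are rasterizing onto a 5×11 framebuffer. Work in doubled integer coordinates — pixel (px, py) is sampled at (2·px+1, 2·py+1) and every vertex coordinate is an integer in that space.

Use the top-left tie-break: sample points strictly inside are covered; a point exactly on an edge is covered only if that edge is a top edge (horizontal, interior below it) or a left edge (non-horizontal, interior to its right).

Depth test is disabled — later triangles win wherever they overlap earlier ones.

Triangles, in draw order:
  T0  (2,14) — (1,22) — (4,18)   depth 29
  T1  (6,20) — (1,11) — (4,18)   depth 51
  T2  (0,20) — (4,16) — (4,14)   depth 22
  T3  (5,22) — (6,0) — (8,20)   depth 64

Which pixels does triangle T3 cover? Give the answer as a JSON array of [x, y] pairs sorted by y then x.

T0:
  2·area = 20  (B↔C swapped to make it positive)
  edge (2, 14)→(4, 18): d=(2,4) right/bottom  bias=-1
  edge (4, 18)→(1, 22): d=(-3,4) right/bottom  bias=-1
  edge (1, 22)→(2, 14): d=(1,-8) top-left  bias=+0
    (1,8)@(3, 17): e=[2,7,11] → X
    (2,8)@(5, 17): e=[-6,-1,27] → .
    (1,9)@(3, 19): e=[6,1,13] → X
    (2,9)@(5, 19): e=[-2,-7,29] → .
    (1,10)@(3, 21): e=[10,-5,15] → .
  covered (2 px):
    . . . . .
    . . . . .
    . . . . .
    . . . . .
    . . . . .
    . . . . .
    . . . . .
    . . . . .
    . X . . .
    . X . . .
    . . . . .
T1:
  2·area = 8  (B↔C swapped to make it positive)
  edge (6, 20)→(4, 18): d=(-2,-2) top-left  bias=+0
  edge (4, 18)→(1, 11): d=(-3,-7) top-left  bias=+0
  edge (1, 11)→(6, 20): d=(5,9) right/bottom  bias=-1
    (0,5)@(1, 11): e=[8,0,0] → .  [on edge]
    (0,7)@(1, 15): e=[0,-12,20] → .  [on edge]
    (1,7)@(3, 15): e=[4,2,2] → X
    (2,7)@(5, 15): e=[8,16,-16] → .
    (1,8)@(3, 17): e=[0,-4,12] → .  [on edge]
    (2,9)@(5, 19): e=[0,4,4] → X  [on edge]
    (3,9)@(7, 19): e=[4,18,-14] → .
    (2,10)@(5, 21): e=[-4,-2,14] → .
    (3,10)@(7, 21): e=[0,12,-4] → .  [on edge]
  covered (2 px):
    . . . . .
    . . . . .
    . . . . .
    . . . . .
    . . . . .
    . . . . .
    . . . . .
    . X . . .
    . . . . .
    . . X . .
    . . . . .
T2:
  2·area = 8  (B↔C swapped to make it positive)
  edge (0, 20)→(4, 14): d=(4,-6) top-left  bias=+0
  edge (4, 14)→(4, 16): d=(0,2) right/bottom  bias=-1
  edge (4, 16)→(0, 20): d=(-4,4) right/bottom  bias=-1
    (4,5)@(9, 11): e=[18,-10,0] → .  [on edge]
    (3,6)@(7, 13): e=[14,-6,0] → .  [on edge]
    (2,7)@(5, 15): e=[10,-2,0] → .  [on edge]
    (1,8)@(3, 17): e=[6,2,0] → .  [on edge]
    (0,9)@(1, 19): e=[2,6,0] → .  [on edge]
  covered (0 px):
    . . . . .
    . . . . .
    . . . . .
    . . . . .
    . . . . .
    . . . . .
    . . . . .
    . . . . .
    . . . . .
    . . . . .
    . . . . .
T3:
  2·area = 64
  edge (5, 22)→(6, 0): d=(1,-22) top-left  bias=+0
  edge (6, 0)→(8, 20): d=(2,20) right/bottom  bias=-1
  edge (8, 20)→(5, 22): d=(-3,2) right/bottom  bias=-1
    (3,5)@(7, 11): e=[33,2,29] → X
    (4,5)@(9, 11): e=[77,-38,25] → .
    (3,6)@(7, 13): e=[35,6,23] → X
    (4,6)@(9, 13): e=[79,-34,19] → .
    (3,7)@(7, 15): e=[37,10,17] → X
    (4,7)@(9, 15): e=[81,-30,13] → .
    (3,8)@(7, 17): e=[39,14,11] → X
    (4,8)@(9, 17): e=[83,-26,7] → .
    (3,9)@(7, 19): e=[41,18,5] → X
    (4,9)@(9, 19): e=[85,-22,1] → .
    (3,10)@(7, 21): e=[43,22,-1] → .
  covered (5 px):
    . . . . .
    . . . . .
    . . . . .
    . . . . .
    . . . . .
    . . . X .
    . . . X .
    . . . X .
    . . . X .
    . . . X .
    . . . . .

Result: [[3,5],[3,6],[3,7],[3,8],[3,9]]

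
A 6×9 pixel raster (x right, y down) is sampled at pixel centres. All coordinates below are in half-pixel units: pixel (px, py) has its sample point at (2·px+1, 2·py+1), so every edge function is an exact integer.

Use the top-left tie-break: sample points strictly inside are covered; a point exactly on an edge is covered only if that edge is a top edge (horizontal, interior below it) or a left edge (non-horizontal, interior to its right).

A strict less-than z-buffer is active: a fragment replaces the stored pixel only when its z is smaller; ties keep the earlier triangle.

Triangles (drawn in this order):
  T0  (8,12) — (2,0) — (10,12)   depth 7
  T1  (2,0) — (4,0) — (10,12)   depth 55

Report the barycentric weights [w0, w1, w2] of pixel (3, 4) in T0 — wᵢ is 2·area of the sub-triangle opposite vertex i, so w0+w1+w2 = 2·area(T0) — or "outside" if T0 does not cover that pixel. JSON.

T0:
  2·area = 24
  edge (8, 12)→(2, 0): d=(-6,-12) top-left  bias=+0
  edge (2, 0)→(10, 12): d=(8,12) right/bottom  bias=-1
  edge (10, 12)→(8, 12): d=(-2,0) right/bottom  bias=-1
    (2,2)@(5, 5): e=[6,4,14] → █
    (3,2)@(7, 5): e=[30,-20,14] → ·
    (2,3)@(5, 7): e=[-6,20,10] → ·
    (3,4)@(7, 9): e=[6,12,6] → █
    (4,4)@(9, 9): e=[30,-12,6] → ·
    (3,5)@(7, 11): e=[-6,28,2] → ·
    (4,5)@(9, 11): e=[18,4,2] → █
    (5,5)@(11, 11): e=[42,-20,2] → ·
    (4,6)@(9, 13): e=[6,20,-2] → ·
  covered (3 px):
    · · · · · ·
    · · · · · ·
    · · █ · · ·
    · · · · · ·
    · · · █ · ·
    · · · · █ ·
    · · · · · ·
    · · · · · ·
    · · · · · ·
T1:
  2·area = 24
  edge (2, 0)→(4, 0): d=(2,0) top-left  bias=+0
  edge (4, 0)→(10, 12): d=(6,12) right/bottom  bias=-1
  edge (10, 12)→(2, 0): d=(-8,-12) top-left  bias=+0
    (1,0)@(3, 1): e=[2,18,4] → █
    (2,0)@(5, 1): e=[2,-6,28] → ·
    (1,1)@(3, 3): e=[6,30,-12] → ·
    (2,1)@(5, 3): e=[6,6,12] → █
    (3,1)@(7, 3): e=[6,-18,36] → ·
    (2,2)@(5, 5): e=[10,18,-4] → ·
    (3,3)@(7, 7): e=[14,6,4] → █
    (4,3)@(9, 7): e=[14,-18,28] → ·
    (3,4)@(7, 9): e=[18,18,-12] → ·
  covered (3 px):
    · █ · · · ·
    · · █ · · ·
    · · · · · ·
    · · · █ · ·
    · · · · · ·
    · · · · · ·
    · · · · · ·
    · · · · · ·
    · · · · · ·

Result: [12,6,6]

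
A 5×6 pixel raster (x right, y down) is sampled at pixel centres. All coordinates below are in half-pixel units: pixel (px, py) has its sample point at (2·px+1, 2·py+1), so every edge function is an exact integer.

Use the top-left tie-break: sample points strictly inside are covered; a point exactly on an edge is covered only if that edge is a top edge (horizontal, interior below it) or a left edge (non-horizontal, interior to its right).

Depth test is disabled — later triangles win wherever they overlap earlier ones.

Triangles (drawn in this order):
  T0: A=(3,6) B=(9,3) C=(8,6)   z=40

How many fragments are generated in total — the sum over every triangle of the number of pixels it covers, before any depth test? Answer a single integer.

T0:
  2·area = 15
  edge (3, 6)→(9, 3): d=(6,-3) top-left  bias=+0
  edge (9, 3)→(8, 6): d=(-1,3) right/bottom  bias=-1
  edge (8, 6)→(3, 6): d=(-5,0) right/bottom  bias=-1
    (4,1)@(9, 3): e=[0,0,15] → ·  [on edge]
    (2,2)@(5, 5): e=[0,10,5] → █  [on edge]
    (3,2)@(7, 5): e=[6,4,5] → █
    (4,2)@(9, 5): e=[12,-2,5] → ·
    (0,3)@(1, 7): e=[0,20,-5] → ·  [on edge]
    (2,3)@(5, 7): e=[12,8,-5] → ·
    (3,3)@(7, 7): e=[18,2,-5] → ·
    (3,4)@(7, 9): e=[30,0,-15] → ·  [on edge]
  covered (2 px):
    · · · · ·
    · · · · ·
    · · █ █ ·
    · · · · ·
    · · · · ·
    · · · · ·

Answer: 2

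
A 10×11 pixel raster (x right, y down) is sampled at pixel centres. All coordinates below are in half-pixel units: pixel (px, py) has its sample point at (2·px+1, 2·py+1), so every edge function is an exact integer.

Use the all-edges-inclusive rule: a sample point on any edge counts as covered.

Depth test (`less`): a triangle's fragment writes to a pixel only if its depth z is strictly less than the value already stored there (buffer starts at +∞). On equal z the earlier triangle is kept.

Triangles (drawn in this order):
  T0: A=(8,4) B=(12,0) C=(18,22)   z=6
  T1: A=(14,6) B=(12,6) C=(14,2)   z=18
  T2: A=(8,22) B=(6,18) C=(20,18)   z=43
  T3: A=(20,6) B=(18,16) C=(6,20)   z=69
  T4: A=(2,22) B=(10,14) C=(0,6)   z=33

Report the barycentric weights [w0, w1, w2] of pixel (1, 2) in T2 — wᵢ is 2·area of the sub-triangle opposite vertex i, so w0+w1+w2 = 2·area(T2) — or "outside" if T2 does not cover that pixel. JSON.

T0:
  2·area = 112
  edge (8, 4)→(12, 0): d=(4,-4) inclusive
  edge (12, 0)→(18, 22): d=(6,22) inclusive
  edge (18, 22)→(8, 4): d=(-10,-18) inclusive
    (5,0)@(11, 1): e=[0,28,84] → #  [on edge]
    (6,0)@(13, 1): e=[8,-16,120] → ·
    (4,1)@(9, 3): e=[0,84,28] → #  [on edge]
    (6,1)@(13, 3): e=[16,-4,100] → ·
    (3,2)@(7, 5): e=[0,140,-28] → ·  [on edge]
    (4,2)@(9, 5): e=[8,96,8] → #
    (6,2)@(13, 5): e=[24,8,80] → #
    (7,2)@(15, 5): e=[32,-36,116] → ·
    (2,3)@(5, 7): e=[0,196,-84] → ·  [on edge]
    (4,3)@(9, 7): e=[16,108,-12] → ·
    (5,3)@(11, 7): e=[24,64,24] → #
    (7,3)@(15, 7): e=[40,-24,96] → ·
    (1,4)@(3, 9): e=[0,252,-140] → ·  [on edge]
    (0,5)@(1, 11): e=[0,308,-196] → ·  [on edge]
    (7,5)@(15, 11): e=[56,0,56] → #  [on edge]
    (6,6)@(13, 13): e=[56,56,0] → #  [on edge]
  covered (16 px):
    · · · · · # · · · ·
    · · · · # # · · · ·
    · · · · # # # · · ·
    · · · · · # # · · ·
    · · · · · # # · · ·
    · · · · · · # # · ·
    · · · · · · # # · ·
    · · · · · · · # · ·
    · · · · · · · · · ·
    · · · · · · · · # ·
    · · · · · · · · · ·
T1:
  2·area = 8
  edge (14, 6)→(12, 6): d=(-2,0) inclusive
  edge (12, 6)→(14, 2): d=(2,-4) inclusive
  edge (14, 2)→(14, 6): d=(0,4) inclusive
    (6,2)@(13, 5): e=[2,2,4] → #
    (7,2)@(15, 5): e=[2,10,-4] → ·
    (6,3)@(13, 7): e=[-2,6,4] → ·
  covered (1 px):
    · · · · · · · · · ·
    · · · · · · · · · ·
    · · · · · · # · · ·
    · · · · · · · · · ·
    · · · · · · · · · ·
    · · · · · · · · · ·
    · · · · · · · · · ·
    · · · · · · · · · ·
    · · · · · · · · · ·
    · · · · · · · · · ·
    · · · · · · · · · ·
T2:
  2·area = 56
  edge (8, 22)→(6, 18): d=(-2,-4) inclusive
  edge (6, 18)→(20, 18): d=(14,0) inclusive
  edge (20, 18)→(8, 22): d=(-12,4) inclusive
    (3,9)@(7, 19): e=[2,14,40] → #
    (4,9)@(9, 19): e=[10,14,32] → #
    (5,9)@(11, 19): e=[18,14,24] → #
    (6,9)@(13, 19): e=[26,14,16] → #
    (7,9)@(15, 19): e=[34,14,8] → #
    (8,9)@(17, 19): e=[42,14,0] → #  [on edge]
    (9,9)@(19, 19): e=[50,14,-8] → ·
    (3,10)@(7, 21): e=[-2,42,16] → ·
    (4,10)@(9, 21): e=[6,42,8] → #
    (5,10)@(11, 21): e=[14,42,0] → #  [on edge]
    (6,10)@(13, 21): e=[22,42,-8] → ·
    (7,10)@(15, 21): e=[30,42,-16] → ·
  covered (8 px):
    · · · · · · · · · ·
    · · · · · · · · · ·
    · · · · · · · · · ·
    · · · · · · · · · ·
    · · · · · · · · · ·
    · · · · · · · · · ·
    · · · · · · · · · ·
    · · · · · · · · · ·
    · · · · · · · · · ·
    · · · # # # # # # ·
    · · · · # # · · · ·
T3:
  2·area = 112
  edge (20, 6)→(18, 16): d=(-2,10) inclusive
  edge (18, 16)→(6, 20): d=(-12,4) inclusive
  edge (6, 20)→(20, 6): d=(14,-14) inclusive
    (9,3)@(19, 7): e=[8,104,0] → #  [on edge]
    (8,4)@(17, 9): e=[24,88,0] → #  [on edge]
    (7,5)@(15, 11): e=[40,72,0] → #  [on edge]
    (9,5)@(19, 11): e=[0,56,56] → #  [on edge]
    (6,6)@(13, 13): e=[56,56,0] → #  [on edge]
    (9,6)@(19, 13): e=[-4,32,84] → ·
    (5,7)@(11, 15): e=[72,40,0] → #  [on edge]
    (9,7)@(19, 15): e=[-8,8,112] → ·
    (4,8)@(9, 17): e=[88,24,0] → #  [on edge]
    (7,8)@(15, 17): e=[28,0,84] → #  [on edge]
    (8,8)@(17, 17): e=[8,-8,112] → ·
    (3,9)@(7, 19): e=[104,8,0] → #  [on edge]
    (4,9)@(9, 19): e=[84,0,28] → #  [on edge]
    (1,10)@(3, 21): e=[140,0,-28] → ·  [on edge]
    (2,10)@(5, 21): e=[120,-8,0] → ·  [on edge]
    (8,10)@(17, 21): e=[0,-56,168] → ·  [on edge]
  covered (19 px):
    · · · · · · · · · ·
    · · · · · · · · · ·
    · · · · · · · · · ·
    · · · · · · · · · #
    · · · · · · · · # #
    · · · · · · · # # #
    · · · · · · # # # ·
    · · · · · # # # # ·
    · · · · # # # # · ·
    · · · # # · · · · ·
    · · · · · · · · · ·
T4:
  2·area = 144  (B↔C swapped to make it positive)
  edge (2, 22)→(0, 6): d=(-2,-16) inclusive
  edge (0, 6)→(10, 14): d=(10,8) inclusive
  edge (10, 14)→(2, 22): d=(-8,8) inclusive
    (9,2)@(19, 5): e=[306,-162,0] → ·  [on edge]
    (0,3)@(1, 7): e=[14,2,128] → #
    (1,3)@(3, 7): e=[46,-14,112] → ·
    (8,3)@(17, 7): e=[270,-126,0] → ·  [on edge]
    (0,4)@(1, 9): e=[10,22,112] → #
    (1,4)@(3, 9): e=[42,6,96] → #
    (2,4)@(5, 9): e=[74,-10,80] → ·
    (7,4)@(15, 9): e=[234,-90,0] → ·  [on edge]
    (0,5)@(1, 11): e=[6,42,96] → #
    (2,5)@(5, 11): e=[70,10,64] → #
    (3,5)@(7, 11): e=[102,-6,48] → ·
    (6,5)@(13, 11): e=[198,-54,0] → ·  [on edge]
    (5,6)@(11, 13): e=[162,-18,0] → ·  [on edge]
    (4,7)@(9, 15): e=[126,18,0] → #  [on edge]
    (3,8)@(7, 17): e=[90,54,0] → #  [on edge]
    (2,9)@(5, 19): e=[54,90,0] → #  [on edge]
    (1,10)@(3, 21): e=[18,126,0] → #  [on edge]
  covered (20 px):
    · · · · · · · · · ·
    · · · · · · · · · ·
    · · · · · · · · · ·
    # · · · · · · · · ·
    # # · · · · · · · ·
    # # # · · · · · · ·
    # # # # · · · · · ·
    · # # # # · · · · ·
    · # # # · · · · · ·
    · # # · · · · · · ·
    · # · · · · · · · ·

Answer: "outside"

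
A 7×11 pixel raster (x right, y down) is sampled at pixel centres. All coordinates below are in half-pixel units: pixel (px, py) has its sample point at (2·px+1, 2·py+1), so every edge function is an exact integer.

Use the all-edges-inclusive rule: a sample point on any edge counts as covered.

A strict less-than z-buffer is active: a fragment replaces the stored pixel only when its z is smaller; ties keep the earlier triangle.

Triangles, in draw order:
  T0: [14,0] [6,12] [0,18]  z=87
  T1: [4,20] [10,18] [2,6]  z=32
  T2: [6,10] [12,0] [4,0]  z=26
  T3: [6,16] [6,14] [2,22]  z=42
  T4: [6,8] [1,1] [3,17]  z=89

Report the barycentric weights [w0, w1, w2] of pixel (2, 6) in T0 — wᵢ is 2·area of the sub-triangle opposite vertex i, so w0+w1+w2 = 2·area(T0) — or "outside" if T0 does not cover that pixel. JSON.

T0:
  2·area = 24
  edge (14, 0)→(6, 12): d=(-8,12) inclusive
  edge (6, 12)→(0, 18): d=(-6,6) inclusive
  edge (0, 18)→(14, 0): d=(14,-18) inclusive
    (6,2)@(13, 5): e=[-28,0,52] → .  [on edge]
    (4,3)@(9, 7): e=[4,12,8] → X
    (5,3)@(11, 7): e=[-20,0,44] → .  [on edge]
    (3,4)@(7, 9): e=[12,12,0] → X  [on edge]
    (4,4)@(9, 9): e=[-12,0,36] → .  [on edge]
    (3,5)@(7, 11): e=[-4,0,28] → .  [on edge]
    (2,6)@(5, 13): e=[4,0,20] → X  [on edge]
    (3,6)@(7, 13): e=[-20,-12,56] → .
    (1,7)@(3, 15): e=[12,0,12] → X  [on edge]
    (2,7)@(5, 15): e=[-12,-12,48] → .
    (0,8)@(1, 17): e=[20,0,4] → X  [on edge]
    (1,8)@(3, 17): e=[-4,-12,40] → .
  covered (5 px):
    . . . . . . .
    . . . . . . .
    . . . . . . .
    . . . . X . .
    . . . X . . .
    . . . . . . .
    . . X . . . .
    . X . . . . .
    X . . . . . .
    . . . . . . .
    . . . . . . .
T1:
  2·area = 88  (B↔C swapped to make it positive)
  edge (4, 20)→(2, 6): d=(-2,-14) inclusive
  edge (2, 6)→(10, 18): d=(8,12) inclusive
  edge (10, 18)→(4, 20): d=(-6,2) inclusive
    (1,4)@(3, 9): e=[8,12,68] → X
    (2,4)@(5, 9): e=[36,-12,64] → .
    (1,5)@(3, 11): e=[4,28,56] → X
    (2,5)@(5, 11): e=[32,4,52] → X
    (3,5)@(7, 11): e=[60,-20,48] → .
    (1,6)@(3, 13): e=[0,44,44] → X  [on edge]
    (3,6)@(7, 13): e=[56,-4,36] → .
    (1,7)@(3, 15): e=[-4,60,32] → .
    (2,7)@(5, 15): e=[24,36,28] → X
    (3,7)@(7, 15): e=[52,12,24] → X
    (4,7)@(9, 15): e=[80,-12,20] → .
    (2,8)@(5, 17): e=[20,52,16] → X
    (6,8)@(13, 17): e=[132,-44,0] → .  [on edge]
    (3,9)@(7, 19): e=[44,44,0] → X  [on edge]
    (0,10)@(1, 21): e=[-44,132,0] → .  [on edge]
  covered (12 px):
    . . . . . . .
    . . . . . . .
    . . . . . . .
    . . . . . . .
    . X . . . . .
    . X X . . . .
    . X X . . . .
    . . X X . . .
    . . X X X . .
    . . X X . . .
    . . . . . . .
T2:
  2·area = 80  (B↔C swapped to make it positive)
  edge (6, 10)→(4, 0): d=(-2,-10) inclusive
  edge (4, 0)→(12, 0): d=(8,0) inclusive
  edge (12, 0)→(6, 10): d=(-6,10) inclusive
    (2,0)@(5, 1): e=[8,8,64] → X
    (3,0)@(7, 1): e=[28,8,44] → X
    (4,0)@(9, 1): e=[48,8,24] → X
    (5,0)@(11, 1): e=[68,8,4] → X
    (6,0)@(13, 1): e=[88,8,-16] → .
    (2,1)@(5, 3): e=[4,24,52] → X
    (5,1)@(11, 3): e=[64,24,-8] → .
    (2,2)@(5, 5): e=[0,40,40] → X  [on edge]
    (4,2)@(9, 5): e=[40,40,0] → X  [on edge]
    (5,2)@(11, 5): e=[60,40,-20] → .
    (2,3)@(5, 7): e=[-4,56,28] → .
    (3,3)@(7, 7): e=[16,56,8] → X
    (1,7)@(3, 15): e=[-40,120,0] → .  [on edge]
    (3,7)@(7, 15): e=[0,120,-40] → .  [on edge]
  covered (11 px):
    . . X X X X .
    . . X X X . .
    . . X X X . .
    . . . X . . .
    . . . . . . .
    . . . . . . .
    . . . . . . .
    . . . . . . .
    . . . . . . .
    . . . . . . .
    . . . . . . .
T3:
  2·area = 8  (B↔C swapped to make it positive)
  edge (6, 16)→(2, 22): d=(-4,6) inclusive
  edge (2, 22)→(6, 14): d=(4,-8) inclusive
  edge (6, 14)→(6, 16): d=(0,2) inclusive
    (2,8)@(5, 17): e=[2,4,2] → X
    (3,8)@(7, 17): e=[-10,20,-2] → .
    (2,9)@(5, 19): e=[-6,12,2] → .
  covered (1 px):
    . . . . . . .
    . . . . . . .
    . . . . . . .
    . . . . . . .
    . . . . . . .
    . . . . . . .
    . . . . . . .
    . . . . . . .
    . . X . . . .
    . . . . . . .
    . . . . . . .
T4:
  2·area = 66  (B↔C swapped to make it positive)
  edge (6, 8)→(3, 17): d=(-3,9) inclusive
  edge (3, 17)→(1, 1): d=(-2,-16) inclusive
  edge (1, 1)→(6, 8): d=(5,7) inclusive
    (0,0)@(1, 1): e=[66,0,0] → X  [on edge]
    (1,0)@(3, 1): e=[48,32,-14] → .
    (0,1)@(1, 3): e=[60,-4,10] → .
    (1,2)@(3, 5): e=[36,24,6] → X
    (2,2)@(5, 5): e=[18,56,-8] → .
    (3,2)@(7, 5): e=[0,88,-22] → .  [on edge]
    (1,3)@(3, 7): e=[30,20,16] → X
    (2,3)@(5, 7): e=[12,52,2] → X
    (3,3)@(7, 7): e=[-6,84,-12] → .
    (1,4)@(3, 9): e=[24,16,26] → X
    (3,4)@(7, 9): e=[-12,80,-2] → .
    (1,5)@(3, 11): e=[18,12,36] → X
    (2,5)@(5, 11): e=[0,44,22] → X  [on edge]
    (5,7)@(11, 15): e=[-66,132,0] → .  [on edge]
    (1,8)@(3, 17): e=[0,0,66] → X  [on edge]
  covered (11 px):
    X . . . . . .
    . . . . . . .
    . X . . . . .
    . X X . . . .
    . X X . . . .
    . X X . . . .
    . X . . . . .
    . X . . . . .
    . X . . . . .
    . . . . . . .
    . . . . . . .

Answer: [0,20,4]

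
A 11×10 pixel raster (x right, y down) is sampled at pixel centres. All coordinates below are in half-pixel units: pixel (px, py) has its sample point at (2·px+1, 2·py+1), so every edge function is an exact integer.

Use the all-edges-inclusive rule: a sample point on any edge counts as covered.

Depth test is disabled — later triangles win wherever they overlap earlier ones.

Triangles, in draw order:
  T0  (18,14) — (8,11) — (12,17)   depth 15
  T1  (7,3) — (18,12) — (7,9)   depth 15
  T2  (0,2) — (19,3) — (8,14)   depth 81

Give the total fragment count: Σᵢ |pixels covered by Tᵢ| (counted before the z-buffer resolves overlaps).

T0:
  2·area = 48  (B↔C swapped to make it positive)
  edge (18, 14)→(12, 17): d=(-6,3) inclusive
  edge (12, 17)→(8, 11): d=(-4,-6) inclusive
  edge (8, 11)→(18, 14): d=(10,3) inclusive
    (5,6)@(11, 13): e=[27,10,11] → #
    (6,6)@(13, 13): e=[21,22,5] → #
    (7,6)@(15, 13): e=[15,34,-1] → ·
    (5,7)@(11, 15): e=[15,2,31] → #
    (7,7)@(15, 15): e=[3,26,19] → #
    (8,7)@(17, 15): e=[-3,38,13] → ·
    (5,8)@(11, 17): e=[3,-6,51] → ·
    (6,8)@(13, 17): e=[-3,6,45] → ·
    (7,8)@(15, 17): e=[-9,18,39] → ·
  covered (5 px):
    · · · · · · · · · · ·
    · · · · · · · · · · ·
    · · · · · · · · · · ·
    · · · · · · · · · · ·
    · · · · · · · · · · ·
    · · · · · · · · · · ·
    · · · · · # # · · · ·
    · · · · · # # # · · ·
    · · · · · · · · · · ·
    · · · · · · · · · · ·
T1:
  2·area = 66
  edge (7, 3)→(18, 12): d=(11,9) inclusive
  edge (18, 12)→(7, 9): d=(-11,-3) inclusive
  edge (7, 9)→(7, 3): d=(0,-6) inclusive
    (3,0)@(7, 1): e=[-22,88,0] → ·  [on edge]
    (3,1)@(7, 3): e=[0,66,0] → #  [on edge]
    (4,1)@(9, 3): e=[-18,72,12] → ·
    (3,2)@(7, 5): e=[22,44,0] → #  [on edge]
    (4,2)@(9, 5): e=[4,50,12] → #
    (5,2)@(11, 5): e=[-14,56,24] → ·
    (3,3)@(7, 7): e=[44,22,0] → #  [on edge]
    (5,3)@(11, 7): e=[8,34,24] → #
    (6,3)@(13, 7): e=[-10,40,36] → ·
    (3,4)@(7, 9): e=[66,0,0] → #  [on edge]
    (6,4)@(13, 9): e=[12,18,36] → #
    (7,4)@(15, 9): e=[-6,24,48] → ·
    (3,5)@(7, 11): e=[88,-22,0] → ·  [on edge]
    (3,6)@(7, 13): e=[110,-44,0] → ·  [on edge]
    (3,7)@(7, 15): e=[132,-66,0] → ·  [on edge]
    (3,8)@(7, 17): e=[154,-88,0] → ·  [on edge]
    (3,9)@(7, 19): e=[176,-110,0] → ·  [on edge]
  covered (11 px):
    · · · · · · · · · · ·
    · · · # · · · · · · ·
    · · · # # · · · · · ·
    · · · # # # · · · · ·
    · · · # # # # · · · ·
    · · · · · · · # · · ·
    · · · · · · · · · · ·
    · · · · · · · · · · ·
    · · · · · · · · · · ·
    · · · · · · · · · · ·
T2:
  2·area = 220
  edge (0, 2)→(19, 3): d=(19,1) inclusive
  edge (19, 3)→(8, 14): d=(-11,11) inclusive
  edge (8, 14)→(0, 2): d=(-8,-12) inclusive
    (10,0)@(21, 1): e=[-40,0,260] → ·  [on edge]
    (0,1)@(1, 3): e=[18,198,4] → #
    (1,1)@(3, 3): e=[16,176,28] → #
    (2,1)@(5, 3): e=[14,154,52] → #
    (3,1)@(7, 3): e=[12,132,76] → #
    (4,1)@(9, 3): e=[10,110,100] → #
    (5,1)@(11, 3): e=[8,88,124] → #
    (6,1)@(13, 3): e=[6,66,148] → #
    (7,1)@(15, 3): e=[4,44,172] → #
    (8,1)@(17, 3): e=[2,22,196] → #
    (9,1)@(19, 3): e=[0,0,220] → #  [on edge]
    (10,1)@(21, 3): e=[-2,-22,244] → ·
    (8,2)@(17, 5): e=[40,0,180] → #  [on edge]
    (7,3)@(15, 7): e=[80,0,140] → #  [on edge]
    (6,4)@(13, 9): e=[120,0,100] → #  [on edge]
    (5,5)@(11, 11): e=[160,0,60] → #  [on edge]
    (4,6)@(9, 13): e=[200,0,20] → #  [on edge]
    (3,7)@(7, 15): e=[240,0,-20] → ·  [on edge]
    (2,8)@(5, 17): e=[280,0,-60] → ·  [on edge]
    (1,9)@(3, 19): e=[320,0,-100] → ·  [on edge]
  covered (33 px):
    · · · · · · · · · · ·
    # # # # # # # # # # ·
    · # # # # # # # # · ·
    · · # # # # # # · · ·
    · · # # # # # · · · ·
    · · · # # # · · · · ·
    · · · · # · · · · · ·
    · · · · · · · · · · ·
    · · · · · · · · · · ·
    · · · · · · · · · · ·

Result: 49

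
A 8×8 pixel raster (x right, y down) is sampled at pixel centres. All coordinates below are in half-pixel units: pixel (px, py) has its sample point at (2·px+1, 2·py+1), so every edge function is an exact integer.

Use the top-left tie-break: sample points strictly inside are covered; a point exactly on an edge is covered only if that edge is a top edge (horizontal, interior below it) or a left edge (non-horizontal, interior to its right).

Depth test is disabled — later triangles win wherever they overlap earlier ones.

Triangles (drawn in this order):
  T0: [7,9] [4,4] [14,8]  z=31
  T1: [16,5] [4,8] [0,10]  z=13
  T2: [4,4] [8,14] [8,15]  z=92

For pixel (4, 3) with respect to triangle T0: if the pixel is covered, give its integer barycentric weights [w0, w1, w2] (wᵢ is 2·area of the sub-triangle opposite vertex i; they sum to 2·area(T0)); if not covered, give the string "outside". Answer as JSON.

T0:
  2·area = 38
  edge (7, 9)→(4, 4): d=(-3,-5) top-left  bias=+0
  edge (4, 4)→(14, 8): d=(10,4) right/bottom  bias=-1
  edge (14, 8)→(7, 9): d=(-7,1) right/bottom  bias=-1
    (2,2)@(5, 5): e=[2,6,30] → X
    (3,2)@(7, 5): e=[12,-2,28] → .
    (2,3)@(5, 7): e=[-4,26,16] → .
    (3,3)@(7, 7): e=[6,18,14] → X
    (4,3)@(9, 7): e=[16,10,12] → X
    (5,3)@(11, 7): e=[26,2,10] → X
    (6,3)@(13, 7): e=[36,-6,8] → .
    (3,4)@(7, 9): e=[0,38,0] → .  [on edge]
    (4,4)@(9, 9): e=[10,30,-2] → .
    (5,4)@(11, 9): e=[20,22,-4] → .
  covered (4 px):
    . . . . . . . .
    . . . . . . . .
    . . X . . . . .
    . . . X X X . .
    . . . . . . . .
    . . . . . . . .
    . . . . . . . .
    . . . . . . . .
T1:
  2·area = 12  (B↔C swapped to make it positive)
  edge (16, 5)→(0, 10): d=(-16,5) right/bottom  bias=-1
  edge (0, 10)→(4, 8): d=(4,-2) top-left  bias=+0
  edge (4, 8)→(16, 5): d=(12,-3) top-left  bias=+0
    (4,3)@(9, 7): e=[3,6,3] → X
    (5,3)@(11, 7): e=[-7,10,9] → .
    (1,4)@(3, 9): e=[1,2,9] → X
    (2,4)@(5, 9): e=[-9,6,15] → .
    (4,4)@(9, 9): e=[-29,14,27] → .
    (1,5)@(3, 11): e=[-31,10,33] → .
  covered (2 px):
    . . . . . . . .
    . . . . . . . .
    . . . . . . . .
    . . . . X . . .
    . X . . . . . .
    . . . . . . . .
    . . . . . . . .
    . . . . . . . .
T2:
  2·area = 4
  edge (4, 4)→(8, 14): d=(4,10) right/bottom  bias=-1
  edge (8, 14)→(8, 15): d=(0,1) right/bottom  bias=-1
  edge (8, 15)→(4, 4): d=(-4,-11) top-left  bias=+0
  covered (0 px):
    . . . . . . . .
    . . . . . . . .
    . . . . . . . .
    . . . . . . . .
    . . . . . . . .
    . . . . . . . .
    . . . . . . . .
    . . . . . . . .

Answer: [10,12,16]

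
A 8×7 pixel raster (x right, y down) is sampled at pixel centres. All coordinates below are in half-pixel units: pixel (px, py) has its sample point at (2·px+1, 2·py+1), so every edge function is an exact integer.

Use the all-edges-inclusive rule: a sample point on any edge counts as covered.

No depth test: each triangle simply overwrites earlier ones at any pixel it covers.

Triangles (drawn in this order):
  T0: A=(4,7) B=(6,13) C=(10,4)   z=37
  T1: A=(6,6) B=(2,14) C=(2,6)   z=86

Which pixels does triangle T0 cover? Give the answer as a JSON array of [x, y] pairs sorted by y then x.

T0:
  2·area = 42  (B↔C swapped to make it positive)
  edge (4, 7)→(10, 4): d=(6,-3) inclusive
  edge (10, 4)→(6, 13): d=(-4,9) inclusive
  edge (6, 13)→(4, 7): d=(-2,-6) inclusive
    (4,2)@(9, 5): e=[3,5,34] → #
    (5,2)@(11, 5): e=[9,-13,46] → ·
    (2,3)@(5, 7): e=[3,33,6] → #
    (3,3)@(7, 7): e=[9,15,18] → #
    (4,3)@(9, 7): e=[15,-3,30] → ·
    (2,4)@(5, 9): e=[15,25,2] → #
    (4,4)@(9, 9): e=[27,-11,26] → ·
    (2,5)@(5, 11): e=[27,17,-2] → ·
    (3,5)@(7, 11): e=[33,-1,10] → ·
  covered (5 px):
    · · · · · · · ·
    · · · · · · · ·
    · · · · # · · ·
    · · # # · · · ·
    · · # # · · · ·
    · · · · · · · ·
    · · · · · · · ·
T1:
  2·area = 32
  edge (6, 6)→(2, 14): d=(-4,8) inclusive
  edge (2, 14)→(2, 6): d=(0,-8) inclusive
  edge (2, 6)→(6, 6): d=(4,0) inclusive
    (1,3)@(3, 7): e=[20,8,4] → #
    (2,3)@(5, 7): e=[4,24,4] → #
    (3,3)@(7, 7): e=[-12,40,4] → ·
    (1,4)@(3, 9): e=[12,8,12] → #
    (2,4)@(5, 9): e=[-4,24,12] → ·
    (1,5)@(3, 11): e=[4,8,20] → #
    (2,5)@(5, 11): e=[-12,24,20] → ·
    (1,6)@(3, 13): e=[-4,8,28] → ·
  covered (4 px):
    · · · · · · · ·
    · · · · · · · ·
    · · · · · · · ·
    · # # · · · · ·
    · # · · · · · ·
    · # · · · · · ·
    · · · · · · · ·

Final: [[4,2],[2,3],[3,3],[2,4],[3,4]]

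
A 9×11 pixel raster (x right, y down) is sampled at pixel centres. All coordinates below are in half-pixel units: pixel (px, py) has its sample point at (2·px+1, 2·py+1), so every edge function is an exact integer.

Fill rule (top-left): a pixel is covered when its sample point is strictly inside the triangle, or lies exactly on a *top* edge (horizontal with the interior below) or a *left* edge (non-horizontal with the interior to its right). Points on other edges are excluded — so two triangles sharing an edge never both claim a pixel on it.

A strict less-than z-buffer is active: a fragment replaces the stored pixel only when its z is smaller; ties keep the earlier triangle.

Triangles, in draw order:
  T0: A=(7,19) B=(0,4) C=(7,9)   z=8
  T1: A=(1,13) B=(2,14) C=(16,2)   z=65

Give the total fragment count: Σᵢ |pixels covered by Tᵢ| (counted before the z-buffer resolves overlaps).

T0:
  2·area = 70
  edge (7, 19)→(0, 4): d=(-7,-15) top-left  bias=+0
  edge (0, 4)→(7, 9): d=(7,5) right/bottom  bias=-1
  edge (7, 9)→(7, 19): d=(0,10) right/bottom  bias=-1
    (3,0)@(7, 1): e=[126,-56,0] → ·  [on edge]
    (3,1)@(7, 3): e=[112,-42,0] → ·  [on edge]
    (0,2)@(1, 5): e=[8,2,60] → █
    (1,2)@(3, 5): e=[38,-8,40] → ·
    (3,2)@(7, 5): e=[98,-28,0] → ·  [on edge]
    (0,3)@(1, 7): e=[-6,16,60] → ·
    (1,3)@(3, 7): e=[24,6,40] → █
    (2,3)@(5, 7): e=[54,-4,20] → ·
    (3,3)@(7, 7): e=[84,-14,0] → ·  [on edge]
    (1,4)@(3, 9): e=[10,20,40] → █
    (2,4)@(5, 9): e=[40,10,20] → █
    (3,4)@(7, 9): e=[70,0,0] → ·  [on edge]
    (3,5)@(7, 11): e=[56,14,0] → ·  [on edge]
    (3,6)@(7, 13): e=[42,28,0] → ·  [on edge]
    (3,7)@(7, 15): e=[28,42,0] → ·  [on edge]
    (3,8)@(7, 17): e=[14,56,0] → ·  [on edge]
    (3,9)@(7, 19): e=[0,70,0] → ·  [on edge]
    (3,10)@(7, 21): e=[-14,84,0] → ·  [on edge]
  covered (6 px):
    · · · · · · · · ·
    · · · · · · · · ·
    █ · · · · · · · ·
    · █ · · · · · · ·
    · █ █ · · · · · ·
    · · █ · · · · · ·
    · · █ · · · · · ·
    · · · · · · · · ·
    · · · · · · · · ·
    · · · · · · · · ·
    · · · · · · · · ·
T1:
  2·area = 26  (B↔C swapped to make it positive)
  edge (1, 13)→(16, 2): d=(15,-11) top-left  bias=+0
  edge (16, 2)→(2, 14): d=(-14,12) right/bottom  bias=-1
  edge (2, 14)→(1, 13): d=(-1,-1) top-left  bias=+0
    (3,4)@(7, 9): e=[6,10,10] → █
    (4,4)@(9, 9): e=[28,-14,12] → ·
    (2,5)@(5, 11): e=[14,6,6] → █
    (3,5)@(7, 11): e=[36,-18,8] → ·
    (0,6)@(1, 13): e=[0,26,0] → █  [on edge]
    (1,6)@(3, 13): e=[22,2,2] → █
    (2,6)@(5, 13): e=[44,-22,4] → ·
    (0,7)@(1, 15): e=[30,-2,-2] → ·
    (1,7)@(3, 15): e=[52,-26,0] → ·  [on edge]
    (2,8)@(5, 17): e=[104,-78,0] → ·  [on edge]
    (3,9)@(7, 19): e=[156,-130,0] → ·  [on edge]
    (4,10)@(9, 21): e=[208,-182,0] → ·  [on edge]
  covered (4 px):
    · · · · · · · · ·
    · · · · · · · · ·
    · · · · · · · · ·
    · · · · · · · · ·
    · · · █ · · · · ·
    · · █ · · · · · ·
    █ █ · · · · · · ·
    · · · · · · · · ·
    · · · · · · · · ·
    · · · · · · · · ·
    · · · · · · · · ·

Result: 10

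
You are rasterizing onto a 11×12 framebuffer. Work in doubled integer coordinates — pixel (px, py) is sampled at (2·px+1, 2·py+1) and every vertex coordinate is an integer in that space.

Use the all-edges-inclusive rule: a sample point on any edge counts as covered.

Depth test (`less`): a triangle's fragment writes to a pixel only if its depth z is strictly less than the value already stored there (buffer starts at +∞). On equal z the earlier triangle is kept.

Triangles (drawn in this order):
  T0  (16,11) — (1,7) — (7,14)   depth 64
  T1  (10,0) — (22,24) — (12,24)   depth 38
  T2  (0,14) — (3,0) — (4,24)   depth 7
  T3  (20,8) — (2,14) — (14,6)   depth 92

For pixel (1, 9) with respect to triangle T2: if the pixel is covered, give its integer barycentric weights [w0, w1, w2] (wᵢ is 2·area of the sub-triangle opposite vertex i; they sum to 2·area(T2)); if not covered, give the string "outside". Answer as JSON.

T0:
  2·area = 81  (B↔C swapped to make it positive)
  edge (16, 11)→(7, 14): d=(-9,3) inclusive
  edge (7, 14)→(1, 7): d=(-6,-7) inclusive
  edge (1, 7)→(16, 11): d=(15,4) inclusive
    (0,3)@(1, 7): e=[81,0,0] → X  [on edge]
    (1,3)@(3, 7): e=[75,14,-8] → .
    (0,4)@(1, 9): e=[63,-12,30] → .
    (1,4)@(3, 9): e=[57,2,22] → X
    (2,4)@(5, 9): e=[51,16,14] → X
    (3,4)@(7, 9): e=[45,30,6] → X
    (4,4)@(9, 9): e=[39,44,-2] → .
    (1,5)@(3, 11): e=[39,-10,52] → .
    (2,5)@(5, 11): e=[33,4,44] → X
    (4,5)@(9, 11): e=[21,32,28] → X
    (5,5)@(11, 11): e=[15,46,20] → X
    (6,5)@(13, 11): e=[9,60,12] → X
    (6,10)@(13, 21): e=[-81,0,162] → .  [on edge]
  covered (12 px):
    . . . . . . . . . . .
    . . . . . . . . . . .
    . . . . . . . . . . .
    X . . . . . . . . . .
    . X X X . . . . . . .
    . . X X X X X X . . .
    . . . X X . . . . . .
    . . . . . . . . . . .
    . . . . . . . . . . .
    . . . . . . . . . . .
    . . . . . . . . . . .
    . . . . . . . . . . .
T1:
  2·area = 240
  edge (10, 0)→(22, 24): d=(12,24) inclusive
  edge (22, 24)→(12, 24): d=(-10,0) inclusive
  edge (12, 24)→(10, 0): d=(-2,-24) inclusive
    (5,1)@(11, 3): e=[12,210,18] → X
    (6,1)@(13, 3): e=[-36,210,66] → .
    (5,2)@(11, 5): e=[36,190,14] → X
    (6,2)@(13, 5): e=[-12,190,62] → .
    (5,3)@(11, 7): e=[60,170,10] → X
    (6,3)@(13, 7): e=[12,170,58] → X
    (7,3)@(15, 7): e=[-36,170,106] → .
    (5,4)@(11, 9): e=[84,150,6] → X
    (7,4)@(15, 9): e=[-12,150,102] → .
    (5,5)@(11, 11): e=[108,130,2] → X
    (7,5)@(15, 11): e=[12,130,98] → X
    (8,5)@(17, 11): e=[-36,130,146] → .
  covered (30 px):
    . . . . . . . . . . .
    . . . . . X . . . . .
    . . . . . X . . . . .
    . . . . . X X . . . .
    . . . . . X X . . . .
    . . . . . X X X . . .
    . . . . . . X X . . .
    . . . . . . X X X . .
    . . . . . . X X X . .
    . . . . . . X X X X .
    . . . . . . X X X X .
    . . . . . . X X X X X
T2:
  2·area = 86
  edge (0, 14)→(3, 0): d=(3,-14) inclusive
  edge (3, 0)→(4, 24): d=(1,24) inclusive
  edge (4, 24)→(0, 14): d=(-4,-10) inclusive
    (1,0)@(3, 1): e=[3,1,82] → X
    (2,0)@(5, 1): e=[31,-47,102] → .
    (1,1)@(3, 3): e=[9,3,74] → X
    (2,1)@(5, 3): e=[37,-45,94] → .
    (1,2)@(3, 5): e=[15,5,66] → X
    (2,2)@(5, 5): e=[43,-43,86] → .
    (1,3)@(3, 7): e=[21,7,58] → X
    (2,3)@(5, 7): e=[49,-41,78] → .
    (1,4)@(3, 9): e=[27,9,50] → X
    (2,4)@(5, 9): e=[55,-39,70] → .
    (0,5)@(1, 11): e=[5,59,22] → X
    (2,5)@(5, 11): e=[61,-37,62] → .
  covered (14 px):
    . X . . . . . . . . .
    . X . . . . . . . . .
    . X . . . . . . . . .
    . X . . . . . . . . .
    . X . . . . . . . . .
    X X . . . . . . . . .
    X X . . . . . . . . .
    X X . . . . . . . . .
    . X . . . . . . . . .
    . X . . . . . . . . .
    . X . . . . . . . . .
    . . . . . . . . . . .
T3:
  2·area = 72
  edge (20, 8)→(2, 14): d=(-18,6) inclusive
  edge (2, 14)→(14, 6): d=(12,-8) inclusive
  edge (14, 6)→(20, 8): d=(6,2) inclusive
    (2,1)@(5, 3): e=[180,-108,0] → .  [on edge]
    (5,2)@(11, 5): e=[108,-36,0] → .  [on edge]
    (6,3)@(13, 7): e=[60,4,8] → X
    (7,3)@(15, 7): e=[48,20,4] → X
    (8,3)@(17, 7): e=[36,36,0] → X  [on edge]
    (9,3)@(19, 7): e=[24,52,-4] → .
    (5,4)@(11, 9): e=[36,12,24] → X
    (8,4)@(17, 9): e=[0,60,12] → X  [on edge]
    (9,4)@(19, 9): e=[-12,76,8] → .
    (3,5)@(7, 11): e=[24,4,44] → X
    (4,5)@(9, 11): e=[12,20,40] → X
    (5,5)@(11, 11): e=[0,36,36] → X  [on edge]
    (2,6)@(5, 13): e=[0,12,60] → X  [on edge]
  covered (11 px):
    . . . . . . . . . . .
    . . . . . . . . . . .
    . . . . . . . . . . .
    . . . . . . X X X . .
    . . . . . X X X X . .
    . . . X X X . . . . .
    . . X . . . . . . . .
    . . . . . . . . . . .
    . . . . . . . . . . .
    . . . . . . . . . . .
    . . . . . . . . . . .
    . . . . . . . . . . .

Result: [19,10,57]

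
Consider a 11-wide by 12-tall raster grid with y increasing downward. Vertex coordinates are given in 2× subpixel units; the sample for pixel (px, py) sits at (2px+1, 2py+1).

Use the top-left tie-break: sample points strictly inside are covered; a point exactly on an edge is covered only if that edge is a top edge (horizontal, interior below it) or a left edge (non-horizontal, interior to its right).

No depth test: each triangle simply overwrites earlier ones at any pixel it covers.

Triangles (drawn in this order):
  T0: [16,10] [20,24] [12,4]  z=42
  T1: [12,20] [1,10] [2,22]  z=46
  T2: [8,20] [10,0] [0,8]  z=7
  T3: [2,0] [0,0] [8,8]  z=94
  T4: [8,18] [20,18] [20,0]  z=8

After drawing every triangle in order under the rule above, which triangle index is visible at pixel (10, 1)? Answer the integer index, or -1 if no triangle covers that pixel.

T0:
  2·area = 32
  edge (16, 10)→(20, 24): d=(4,14) right/bottom  bias=-1
  edge (20, 24)→(12, 4): d=(-8,-20) top-left  bias=+0
  edge (12, 4)→(16, 10): d=(4,6) right/bottom  bias=-1
    (7,4)@(15, 9): e=[10,20,2] → X
    (8,4)@(17, 9): e=[-18,60,-10] → .
    (7,5)@(15, 11): e=[18,4,10] → X
    (8,5)@(17, 11): e=[-10,44,-2] → .
    (7,6)@(15, 13): e=[26,-12,18] → .
    (8,7)@(17, 15): e=[6,12,14] → X
    (9,7)@(19, 15): e=[-22,52,2] → .
    (8,8)@(17, 17): e=[14,-4,22] → .
    (9,10)@(19, 21): e=[2,4,26] → X
    (10,10)@(21, 21): e=[-26,44,14] → .
    (9,11)@(19, 23): e=[10,-12,34] → .
  covered (4 px):
    . . . . . . . . . . .
    . . . . . . . . . . .
    . . . . . . . . . . .
    . . . . . . . . . . .
    . . . . . . . X . . .
    . . . . . . . X . . .
    . . . . . . . . . . .
    . . . . . . . . X . .
    . . . . . . . . . . .
    . . . . . . . . . . .
    . . . . . . . . . X .
    . . . . . . . . . . .
T1:
  2·area = 122  (B↔C swapped to make it positive)
  edge (12, 20)→(2, 22): d=(-10,2) right/bottom  bias=-1
  edge (2, 22)→(1, 10): d=(-1,-12) top-left  bias=+0
  edge (1, 10)→(12, 20): d=(11,10) right/bottom  bias=-1
    (1,6)@(3, 13): e=[88,21,13] → X
    (2,6)@(5, 13): e=[84,45,-7] → .
    (1,7)@(3, 15): e=[68,19,35] → X
    (2,7)@(5, 15): e=[64,43,15] → X
    (3,7)@(7, 15): e=[60,67,-5] → .
    (1,8)@(3, 17): e=[48,17,57] → X
    (3,8)@(7, 17): e=[40,65,17] → X
    (4,8)@(9, 17): e=[36,89,-3] → .
    (1,9)@(3, 19): e=[28,15,79] → X
    (4,9)@(9, 19): e=[16,87,19] → X
    (5,9)@(11, 19): e=[12,111,-1] → .
    (8,9)@(17, 19): e=[0,183,-61] → .  [on edge]
    (3,10)@(7, 21): e=[0,61,61] → .  [on edge]
  covered (12 px):
    . . . . . . . . . . .
    . . . . . . . . . . .
    . . . . . . . . . . .
    . . . . . . . . . . .
    . . . . . . . . . . .
    . . . . . . . . . . .
    . X . . . . . . . . .
    . X X . . . . . . . .
    . X X X . . . . . . .
    . X X X X . . . . . .
    . X X . . . . . . . .
    . . . . . . . . . . .
T2:
  2·area = 184  (B↔C swapped to make it positive)
  edge (8, 20)→(0, 8): d=(-8,-12) top-left  bias=+0
  edge (0, 8)→(10, 0): d=(10,-8) top-left  bias=+0
  edge (10, 0)→(8, 20): d=(-2,20) right/bottom  bias=-1
    (4,0)@(9, 1): e=[164,2,18] → X
    (5,0)@(11, 1): e=[188,18,-22] → .
    (3,1)@(7, 3): e=[124,6,54] → X
    (5,1)@(11, 3): e=[172,38,-26] → .
    (2,2)@(5, 5): e=[84,10,90] → X
    (5,2)@(11, 5): e=[156,58,-30] → .
    (1,3)@(3, 7): e=[44,14,126] → X
    (5,3)@(11, 7): e=[140,78,-34] → .
    (0,4)@(1, 9): e=[4,18,162] → X
    (5,4)@(11, 9): e=[124,98,-38] → .
    (0,5)@(1, 11): e=[-12,38,158] → .
    (1,5)@(3, 11): e=[12,54,118] → X
  covered (23 px):
    . . . . X . . . . . .
    . . . X X . . . . . .
    . . X X X . . . . . .
    . X X X X . . . . . .
    X X X X X . . . . . .
    . X X X . . . . . . .
    . . X X . . . . . . .
    . . X X . . . . . . .
    . . . X . . . . . . .
    . . . . . . . . . . .
    . . . . . . . . . . .
    . . . . . . . . . . .
T3:
  2·area = 16  (B↔C swapped to make it positive)
  edge (2, 0)→(8, 8): d=(6,8) right/bottom  bias=-1
  edge (8, 8)→(0, 0): d=(-8,-8) top-left  bias=+0
  edge (0, 0)→(2, 0): d=(2,0) top-left  bias=+0
    (0,0)@(1, 1): e=[14,0,2] → X  [on edge]
    (1,0)@(3, 1): e=[-2,16,2] → .
    (0,1)@(1, 3): e=[26,-16,6] → .
    (1,1)@(3, 3): e=[10,0,6] → X  [on edge]
    (2,1)@(5, 3): e=[-6,16,6] → .
    (1,2)@(3, 5): e=[22,-16,10] → .
    (2,2)@(5, 5): e=[6,0,10] → X  [on edge]
    (3,2)@(7, 5): e=[-10,16,10] → .
    (2,3)@(5, 7): e=[18,-16,14] → .
    (3,3)@(7, 7): e=[2,0,14] → X  [on edge]
    (4,3)@(9, 7): e=[-14,16,14] → .
    (3,4)@(7, 9): e=[14,-16,18] → .
    (4,4)@(9, 9): e=[-2,0,18] → .  [on edge]
    (5,5)@(11, 11): e=[-6,0,22] → .  [on edge]
    (6,6)@(13, 13): e=[-10,0,26] → .  [on edge]
    (7,7)@(15, 15): e=[-14,0,30] → .  [on edge]
    (8,8)@(17, 17): e=[-18,0,34] → .  [on edge]
    (9,9)@(19, 19): e=[-22,0,38] → .  [on edge]
    (10,10)@(21, 21): e=[-26,0,42] → .  [on edge]
  covered (4 px):
    X . . . . . . . . . .
    . X . . . . . . . . .
    . . X . . . . . . . .
    . . . X . . . . . . .
    . . . . . . . . . . .
    . . . . . . . . . . .
    . . . . . . . . . . .
    . . . . . . . . . . .
    . . . . . . . . . . .
    . . . . . . . . . . .
    . . . . . . . . . . .
    . . . . . . . . . . .
T4:
  2·area = 216  (B↔C swapped to make it positive)
  edge (8, 18)→(20, 0): d=(12,-18) top-left  bias=+0
  edge (20, 0)→(20, 18): d=(0,18) right/bottom  bias=-1
  edge (20, 18)→(8, 18): d=(-12,0) right/bottom  bias=-1
    (9,1)@(19, 3): e=[18,18,180] → X
    (10,1)@(21, 3): e=[54,-18,180] → .
    (8,2)@(17, 5): e=[6,54,156] → X
    (10,2)@(21, 5): e=[78,-18,156] → .
    (8,3)@(17, 7): e=[30,54,132] → X
    (10,3)@(21, 7): e=[102,-18,132] → .
    (7,4)@(15, 9): e=[18,90,108] → X
    (10,4)@(21, 9): e=[126,-18,108] → .
    (6,5)@(13, 11): e=[6,126,84] → X
    (10,5)@(21, 11): e=[150,-18,84] → .
    (6,6)@(13, 13): e=[30,126,60] → X
    (10,6)@(21, 13): e=[174,-18,60] → .
  covered (27 px):
    . . . . . . . . . . .
    . . . . . . . . . X .
    . . . . . . . . X X .
    . . . . . . . . X X .
    . . . . . . . X X X .
    . . . . . . X X X X .
    . . . . . . X X X X .
    . . . . . X X X X X .
    . . . . X X X X X X .
    . . . . . . . . . . .
    . . . . . . . . . . .
    . . . . . . . . . . .

Z-buffer (winner per pixel, '.' = empty):
  3 . . . 2 . . . . . .
  . 3 . 2 2 . . . . 4 .
  . . 3 2 2 . . . 4 4 .
  . 2 2 3 2 . . . 4 4 .
  2 2 2 2 2 . . 4 4 4 .
  . 2 2 2 . . 4 4 4 4 .
  . 1 2 2 . . 4 4 4 4 .
  . 1 2 2 . 4 4 4 4 4 .
  . 1 1 2 4 4 4 4 4 4 .
  . 1 1 1 1 . . . . . .
  . 1 1 . . . . . . 0 .
  . . . . . . . . . . .

Final: -1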